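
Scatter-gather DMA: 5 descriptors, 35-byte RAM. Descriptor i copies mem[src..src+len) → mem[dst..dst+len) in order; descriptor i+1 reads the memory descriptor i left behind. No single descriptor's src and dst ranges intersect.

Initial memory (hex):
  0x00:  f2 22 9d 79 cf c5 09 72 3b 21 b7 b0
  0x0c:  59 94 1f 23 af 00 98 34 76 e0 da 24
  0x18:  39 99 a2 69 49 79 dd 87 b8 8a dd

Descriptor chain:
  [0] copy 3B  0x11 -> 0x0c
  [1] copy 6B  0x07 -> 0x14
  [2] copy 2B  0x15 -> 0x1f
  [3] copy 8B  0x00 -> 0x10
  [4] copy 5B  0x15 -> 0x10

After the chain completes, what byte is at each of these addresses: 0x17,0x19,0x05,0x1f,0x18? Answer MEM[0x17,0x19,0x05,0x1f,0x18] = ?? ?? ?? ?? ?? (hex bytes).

  after D0: wrote 3B at 0x0c = 009834
  after D1: wrote 6B at 0x14 = 723b21b7b000
  after D2: wrote 2B at 0x1f = 3b21
  after D3: wrote 8B at 0x10 = f2229d79cfc50972
  after D4: wrote 5B at 0x10 = c50972b000
query mem[0x17]=0x72, mem[0x19]=0x00, mem[0x05]=0xc5, mem[0x1f]=0x3b, mem[0x18]=0xb0

MEM[0x17,0x19,0x05,0x1f,0x18] = 72 00 c5 3b b0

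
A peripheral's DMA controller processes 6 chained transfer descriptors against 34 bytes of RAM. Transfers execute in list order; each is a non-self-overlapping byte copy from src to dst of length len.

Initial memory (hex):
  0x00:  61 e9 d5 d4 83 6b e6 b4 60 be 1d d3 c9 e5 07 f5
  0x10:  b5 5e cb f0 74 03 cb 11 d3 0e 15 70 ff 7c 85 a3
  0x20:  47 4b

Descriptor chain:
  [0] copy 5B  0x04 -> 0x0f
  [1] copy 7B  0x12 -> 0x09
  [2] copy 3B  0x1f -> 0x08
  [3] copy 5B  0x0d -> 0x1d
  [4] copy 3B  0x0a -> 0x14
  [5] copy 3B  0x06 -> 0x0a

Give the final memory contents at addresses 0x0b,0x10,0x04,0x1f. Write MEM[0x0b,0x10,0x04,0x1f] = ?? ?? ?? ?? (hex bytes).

D0: mem[0x0f..0x13] <- [83 6b e6 b4 60]
D1: mem[0x09..0x0f] <- [b4 60 74 03 cb 11 d3]
D2: mem[0x08..0x0a] <- [a3 47 4b]
D3: mem[0x1d..0x21] <- [cb 11 d3 6b e6]
D4: mem[0x14..0x16] <- [4b 74 03]
D5: mem[0x0a..0x0c] <- [e6 b4 a3]
query mem[0x0b]=0xb4, mem[0x10]=0x6b, mem[0x04]=0x83, mem[0x1f]=0xd3

MEM[0x0b,0x10,0x04,0x1f] = b4 6b 83 d3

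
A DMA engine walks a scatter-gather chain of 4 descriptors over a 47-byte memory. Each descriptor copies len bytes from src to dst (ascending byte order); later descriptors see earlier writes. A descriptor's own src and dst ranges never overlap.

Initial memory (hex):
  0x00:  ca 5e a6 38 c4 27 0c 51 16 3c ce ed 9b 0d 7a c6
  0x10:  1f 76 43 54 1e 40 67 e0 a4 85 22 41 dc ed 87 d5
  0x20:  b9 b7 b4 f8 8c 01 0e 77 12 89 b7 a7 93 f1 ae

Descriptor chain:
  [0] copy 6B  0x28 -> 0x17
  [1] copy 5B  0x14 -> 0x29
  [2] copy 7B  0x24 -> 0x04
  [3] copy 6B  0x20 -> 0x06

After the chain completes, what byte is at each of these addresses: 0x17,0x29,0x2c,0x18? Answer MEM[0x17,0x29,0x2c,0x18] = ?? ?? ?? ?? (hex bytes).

#0 dst[0x17+6] := {0x12,0x89,0xb7,0xa7,0x93,0xf1}
#1 dst[0x29+5] := {0x1e,0x40,0x67,0x12,0x89}
#2 dst[0x04+7] := {0x8c,0x01,0x0e,0x77,0x12,0x1e,0x40}
#3 dst[0x06+6] := {0xb9,0xb7,0xb4,0xf8,0x8c,0x01}
query mem[0x17]=0x12, mem[0x29]=0x1e, mem[0x2c]=0x12, mem[0x18]=0x89

MEM[0x17,0x29,0x2c,0x18] = 12 1e 12 89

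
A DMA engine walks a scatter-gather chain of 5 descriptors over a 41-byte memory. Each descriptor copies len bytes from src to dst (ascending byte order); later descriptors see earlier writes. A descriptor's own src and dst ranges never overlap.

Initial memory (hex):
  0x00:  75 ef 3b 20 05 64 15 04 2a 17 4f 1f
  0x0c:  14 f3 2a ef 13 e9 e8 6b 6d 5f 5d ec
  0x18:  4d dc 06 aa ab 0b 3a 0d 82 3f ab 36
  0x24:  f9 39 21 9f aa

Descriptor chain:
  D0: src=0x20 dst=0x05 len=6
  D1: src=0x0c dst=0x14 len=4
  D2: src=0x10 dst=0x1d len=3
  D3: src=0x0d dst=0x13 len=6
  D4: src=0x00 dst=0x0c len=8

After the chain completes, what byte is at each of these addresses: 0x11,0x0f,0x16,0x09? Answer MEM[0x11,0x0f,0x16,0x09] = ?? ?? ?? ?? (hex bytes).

MEM[0x11,0x0f,0x16,0x09] = 82 20 13 f9

  after D0: wrote 6B at 0x05 = 823fab36f939
  after D1: wrote 4B at 0x14 = 14f32aef
  after D2: wrote 3B at 0x1d = 13e9e8
  after D3: wrote 6B at 0x13 = f32aef13e9e8
  after D4: wrote 8B at 0x0c = 75ef3b2005823fab
query mem[0x11]=0x82, mem[0x0f]=0x20, mem[0x16]=0x13, mem[0x09]=0xf9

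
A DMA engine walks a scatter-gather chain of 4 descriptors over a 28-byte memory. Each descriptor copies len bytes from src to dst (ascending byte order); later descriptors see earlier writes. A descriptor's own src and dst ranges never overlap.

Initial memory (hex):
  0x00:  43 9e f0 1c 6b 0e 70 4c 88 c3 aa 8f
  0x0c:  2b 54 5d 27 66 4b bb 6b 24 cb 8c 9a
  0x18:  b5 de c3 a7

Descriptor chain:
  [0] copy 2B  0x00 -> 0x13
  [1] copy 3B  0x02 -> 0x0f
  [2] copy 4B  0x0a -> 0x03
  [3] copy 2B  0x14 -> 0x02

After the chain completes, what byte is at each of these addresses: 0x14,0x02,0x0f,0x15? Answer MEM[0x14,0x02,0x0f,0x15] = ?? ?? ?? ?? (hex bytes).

MEM[0x14,0x02,0x0f,0x15] = 9e 9e f0 cb

#0 dst[0x13+2] := {0x43,0x9e}
#1 dst[0x0f+3] := {0xf0,0x1c,0x6b}
#2 dst[0x03+4] := {0xaa,0x8f,0x2b,0x54}
#3 dst[0x02+2] := {0x9e,0xcb}
query mem[0x14]=0x9e, mem[0x02]=0x9e, mem[0x0f]=0xf0, mem[0x15]=0xcb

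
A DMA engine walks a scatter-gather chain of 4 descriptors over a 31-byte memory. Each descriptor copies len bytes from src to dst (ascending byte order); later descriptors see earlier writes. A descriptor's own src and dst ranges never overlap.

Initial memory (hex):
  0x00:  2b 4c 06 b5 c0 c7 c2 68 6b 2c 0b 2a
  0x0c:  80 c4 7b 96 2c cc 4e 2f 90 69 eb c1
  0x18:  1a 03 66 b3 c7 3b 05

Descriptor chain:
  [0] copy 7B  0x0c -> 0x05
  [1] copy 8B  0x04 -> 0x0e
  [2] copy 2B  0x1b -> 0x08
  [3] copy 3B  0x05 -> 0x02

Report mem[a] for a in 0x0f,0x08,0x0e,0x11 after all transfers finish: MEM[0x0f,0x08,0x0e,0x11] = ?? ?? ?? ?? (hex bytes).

MEM[0x0f,0x08,0x0e,0x11] = 80 b3 c0 7b

[0] 0x0c->0x05 len=7 : 80 c4 7b 96 2c cc 4e
[1] 0x04->0x0e len=8 : c0 80 c4 7b 96 2c cc 4e
[2] 0x1b->0x08 len=2 : b3 c7
[3] 0x05->0x02 len=3 : 80 c4 7b
query mem[0x0f]=0x80, mem[0x08]=0xb3, mem[0x0e]=0xc0, mem[0x11]=0x7b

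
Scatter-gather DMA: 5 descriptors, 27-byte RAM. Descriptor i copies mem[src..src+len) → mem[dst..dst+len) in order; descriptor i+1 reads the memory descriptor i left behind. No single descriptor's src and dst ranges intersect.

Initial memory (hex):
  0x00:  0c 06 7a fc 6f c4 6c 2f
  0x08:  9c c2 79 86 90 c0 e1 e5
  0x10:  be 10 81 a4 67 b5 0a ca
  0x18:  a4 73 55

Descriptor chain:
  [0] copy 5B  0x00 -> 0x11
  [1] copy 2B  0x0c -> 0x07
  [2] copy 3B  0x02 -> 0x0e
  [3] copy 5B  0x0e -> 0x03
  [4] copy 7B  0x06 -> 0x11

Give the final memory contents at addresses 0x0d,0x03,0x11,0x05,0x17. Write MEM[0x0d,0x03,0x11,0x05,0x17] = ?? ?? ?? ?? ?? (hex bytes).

MEM[0x0d,0x03,0x11,0x05,0x17] = c0 7a 0c 6f 90

[0] 0x00->0x11 len=5 : 0c 06 7a fc 6f
[1] 0x0c->0x07 len=2 : 90 c0
[2] 0x02->0x0e len=3 : 7a fc 6f
[3] 0x0e->0x03 len=5 : 7a fc 6f 0c 06
[4] 0x06->0x11 len=7 : 0c 06 c0 c2 79 86 90
query mem[0x0d]=0xc0, mem[0x03]=0x7a, mem[0x11]=0x0c, mem[0x05]=0x6f, mem[0x17]=0x90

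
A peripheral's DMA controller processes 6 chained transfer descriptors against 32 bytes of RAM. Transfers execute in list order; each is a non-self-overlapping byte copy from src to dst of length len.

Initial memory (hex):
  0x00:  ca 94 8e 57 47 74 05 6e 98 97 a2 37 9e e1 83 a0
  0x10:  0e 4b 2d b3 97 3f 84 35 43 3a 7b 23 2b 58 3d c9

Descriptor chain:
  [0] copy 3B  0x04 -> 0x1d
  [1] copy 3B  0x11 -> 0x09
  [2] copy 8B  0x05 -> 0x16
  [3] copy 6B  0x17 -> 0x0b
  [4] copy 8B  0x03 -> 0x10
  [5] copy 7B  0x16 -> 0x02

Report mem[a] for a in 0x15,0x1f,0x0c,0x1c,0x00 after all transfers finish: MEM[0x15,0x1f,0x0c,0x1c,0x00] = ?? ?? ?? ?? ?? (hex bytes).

MEM[0x15,0x1f,0x0c,0x1c,0x00] = 98 05 6e b3 ca

#0 dst[0x1d+3] := {0x47,0x74,0x05}
#1 dst[0x09+3] := {0x4b,0x2d,0xb3}
#2 dst[0x16+8] := {0x74,0x05,0x6e,0x98,0x4b,0x2d,0xb3,0x9e}
#3 dst[0x0b+6] := {0x05,0x6e,0x98,0x4b,0x2d,0xb3}
#4 dst[0x10+8] := {0x57,0x47,0x74,0x05,0x6e,0x98,0x4b,0x2d}
#5 dst[0x02+7] := {0x4b,0x2d,0x6e,0x98,0x4b,0x2d,0xb3}
query mem[0x15]=0x98, mem[0x1f]=0x05, mem[0x0c]=0x6e, mem[0x1c]=0xb3, mem[0x00]=0xca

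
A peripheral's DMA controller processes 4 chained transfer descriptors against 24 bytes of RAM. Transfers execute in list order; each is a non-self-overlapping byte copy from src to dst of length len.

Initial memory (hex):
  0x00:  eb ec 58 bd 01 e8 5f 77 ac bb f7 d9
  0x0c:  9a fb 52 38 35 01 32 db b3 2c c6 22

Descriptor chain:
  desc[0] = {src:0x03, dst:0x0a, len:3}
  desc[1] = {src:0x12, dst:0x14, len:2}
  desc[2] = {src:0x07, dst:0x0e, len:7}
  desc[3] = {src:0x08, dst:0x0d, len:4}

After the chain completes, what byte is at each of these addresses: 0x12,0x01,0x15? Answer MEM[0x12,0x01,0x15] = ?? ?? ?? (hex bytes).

#0 dst[0x0a+3] := {0xbd,0x01,0xe8}
#1 dst[0x14+2] := {0x32,0xdb}
#2 dst[0x0e+7] := {0x77,0xac,0xbb,0xbd,0x01,0xe8,0xfb}
#3 dst[0x0d+4] := {0xac,0xbb,0xbd,0x01}
query mem[0x12]=0x01, mem[0x01]=0xec, mem[0x15]=0xdb

MEM[0x12,0x01,0x15] = 01 ec db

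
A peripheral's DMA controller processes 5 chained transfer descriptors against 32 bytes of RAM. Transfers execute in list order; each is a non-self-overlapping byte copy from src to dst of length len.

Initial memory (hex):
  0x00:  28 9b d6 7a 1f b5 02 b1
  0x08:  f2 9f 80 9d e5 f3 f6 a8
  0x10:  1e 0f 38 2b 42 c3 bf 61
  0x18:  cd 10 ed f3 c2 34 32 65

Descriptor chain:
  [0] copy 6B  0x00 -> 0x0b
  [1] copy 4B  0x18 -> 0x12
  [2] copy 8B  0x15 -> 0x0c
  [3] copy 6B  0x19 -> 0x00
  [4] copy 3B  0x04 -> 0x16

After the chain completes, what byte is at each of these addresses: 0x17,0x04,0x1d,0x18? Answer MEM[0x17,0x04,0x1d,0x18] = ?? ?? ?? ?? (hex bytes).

MEM[0x17,0x04,0x1d,0x18] = 32 34 34 02

#0 dst[0x0b+6] := {0x28,0x9b,0xd6,0x7a,0x1f,0xb5}
#1 dst[0x12+4] := {0xcd,0x10,0xed,0xf3}
#2 dst[0x0c+8] := {0xf3,0xbf,0x61,0xcd,0x10,0xed,0xf3,0xc2}
#3 dst[0x00+6] := {0x10,0xed,0xf3,0xc2,0x34,0x32}
#4 dst[0x16+3] := {0x34,0x32,0x02}
query mem[0x17]=0x32, mem[0x04]=0x34, mem[0x1d]=0x34, mem[0x18]=0x02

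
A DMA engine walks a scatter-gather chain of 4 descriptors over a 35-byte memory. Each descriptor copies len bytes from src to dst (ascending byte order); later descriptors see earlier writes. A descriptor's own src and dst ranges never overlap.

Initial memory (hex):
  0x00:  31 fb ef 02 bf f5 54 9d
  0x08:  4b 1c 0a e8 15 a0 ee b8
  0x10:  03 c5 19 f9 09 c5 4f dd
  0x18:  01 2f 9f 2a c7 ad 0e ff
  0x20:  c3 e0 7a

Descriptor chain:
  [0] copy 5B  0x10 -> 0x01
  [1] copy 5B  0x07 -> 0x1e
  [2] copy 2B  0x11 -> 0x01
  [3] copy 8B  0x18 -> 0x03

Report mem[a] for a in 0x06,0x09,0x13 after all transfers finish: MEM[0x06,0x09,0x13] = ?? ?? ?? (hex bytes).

#0 dst[0x01+5] := {0x03,0xc5,0x19,0xf9,0x09}
#1 dst[0x1e+5] := {0x9d,0x4b,0x1c,0x0a,0xe8}
#2 dst[0x01+2] := {0xc5,0x19}
#3 dst[0x03+8] := {0x01,0x2f,0x9f,0x2a,0xc7,0xad,0x9d,0x4b}
query mem[0x06]=0x2a, mem[0x09]=0x9d, mem[0x13]=0xf9

MEM[0x06,0x09,0x13] = 2a 9d f9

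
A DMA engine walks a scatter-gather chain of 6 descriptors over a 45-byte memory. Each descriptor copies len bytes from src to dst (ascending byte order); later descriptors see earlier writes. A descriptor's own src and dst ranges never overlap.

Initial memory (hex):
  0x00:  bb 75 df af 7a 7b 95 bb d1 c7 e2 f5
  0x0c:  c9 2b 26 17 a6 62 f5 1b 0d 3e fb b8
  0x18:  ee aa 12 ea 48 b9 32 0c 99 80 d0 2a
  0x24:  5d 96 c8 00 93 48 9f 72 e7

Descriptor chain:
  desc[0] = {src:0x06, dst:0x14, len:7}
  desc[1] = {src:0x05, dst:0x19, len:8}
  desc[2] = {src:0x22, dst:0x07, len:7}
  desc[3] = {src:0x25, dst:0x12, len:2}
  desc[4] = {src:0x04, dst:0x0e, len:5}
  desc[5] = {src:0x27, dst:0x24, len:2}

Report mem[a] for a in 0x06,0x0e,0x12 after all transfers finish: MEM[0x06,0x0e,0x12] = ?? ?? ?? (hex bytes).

MEM[0x06,0x0e,0x12] = 95 7a 2a

D0: mem[0x14..0x1a] <- [95 bb d1 c7 e2 f5 c9]
D1: mem[0x19..0x20] <- [7b 95 bb d1 c7 e2 f5 c9]
D2: mem[0x07..0x0d] <- [d0 2a 5d 96 c8 00 93]
D3: mem[0x12..0x13] <- [96 c8]
D4: mem[0x0e..0x12] <- [7a 7b 95 d0 2a]
D5: mem[0x24..0x25] <- [00 93]
query mem[0x06]=0x95, mem[0x0e]=0x7a, mem[0x12]=0x2a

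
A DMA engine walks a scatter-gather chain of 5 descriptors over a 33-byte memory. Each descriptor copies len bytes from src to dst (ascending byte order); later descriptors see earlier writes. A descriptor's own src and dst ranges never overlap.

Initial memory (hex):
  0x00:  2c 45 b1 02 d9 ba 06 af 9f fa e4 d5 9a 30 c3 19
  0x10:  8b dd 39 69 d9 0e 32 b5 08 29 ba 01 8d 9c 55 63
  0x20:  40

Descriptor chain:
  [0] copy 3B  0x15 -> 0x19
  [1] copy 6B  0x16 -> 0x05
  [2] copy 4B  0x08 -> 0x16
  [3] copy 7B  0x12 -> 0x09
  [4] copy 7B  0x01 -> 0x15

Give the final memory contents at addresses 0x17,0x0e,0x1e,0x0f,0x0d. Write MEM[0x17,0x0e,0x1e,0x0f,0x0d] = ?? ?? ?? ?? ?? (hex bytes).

MEM[0x17,0x0e,0x1e,0x0f,0x0d] = 02 32 55 b5 0e

  after D0: wrote 3B at 0x19 = 0e32b5
  after D1: wrote 6B at 0x05 = 32b5080e32b5
  after D2: wrote 4B at 0x16 = 0e32b5d5
  after D3: wrote 7B at 0x09 = 3969d90e0e32b5
  after D4: wrote 7B at 0x15 = 45b102d932b508
query mem[0x17]=0x02, mem[0x0e]=0x32, mem[0x1e]=0x55, mem[0x0f]=0xb5, mem[0x0d]=0x0e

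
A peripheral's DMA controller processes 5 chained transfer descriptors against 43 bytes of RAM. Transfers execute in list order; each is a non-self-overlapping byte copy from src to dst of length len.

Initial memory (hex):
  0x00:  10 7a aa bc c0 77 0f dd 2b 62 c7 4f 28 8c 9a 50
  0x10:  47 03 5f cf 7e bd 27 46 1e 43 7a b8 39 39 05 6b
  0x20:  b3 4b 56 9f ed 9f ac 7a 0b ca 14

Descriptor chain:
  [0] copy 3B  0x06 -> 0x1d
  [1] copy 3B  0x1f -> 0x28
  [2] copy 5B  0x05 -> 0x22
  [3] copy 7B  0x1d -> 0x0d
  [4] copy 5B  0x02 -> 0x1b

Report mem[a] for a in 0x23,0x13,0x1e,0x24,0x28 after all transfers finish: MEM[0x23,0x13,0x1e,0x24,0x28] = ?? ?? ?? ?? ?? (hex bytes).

MEM[0x23,0x13,0x1e,0x24,0x28] = 0f 0f 77 dd 2b

[0] 0x06->0x1d len=3 : 0f dd 2b
[1] 0x1f->0x28 len=3 : 2b b3 4b
[2] 0x05->0x22 len=5 : 77 0f dd 2b 62
[3] 0x1d->0x0d len=7 : 0f dd 2b b3 4b 77 0f
[4] 0x02->0x1b len=5 : aa bc c0 77 0f
query mem[0x23]=0x0f, mem[0x13]=0x0f, mem[0x1e]=0x77, mem[0x24]=0xdd, mem[0x28]=0x2b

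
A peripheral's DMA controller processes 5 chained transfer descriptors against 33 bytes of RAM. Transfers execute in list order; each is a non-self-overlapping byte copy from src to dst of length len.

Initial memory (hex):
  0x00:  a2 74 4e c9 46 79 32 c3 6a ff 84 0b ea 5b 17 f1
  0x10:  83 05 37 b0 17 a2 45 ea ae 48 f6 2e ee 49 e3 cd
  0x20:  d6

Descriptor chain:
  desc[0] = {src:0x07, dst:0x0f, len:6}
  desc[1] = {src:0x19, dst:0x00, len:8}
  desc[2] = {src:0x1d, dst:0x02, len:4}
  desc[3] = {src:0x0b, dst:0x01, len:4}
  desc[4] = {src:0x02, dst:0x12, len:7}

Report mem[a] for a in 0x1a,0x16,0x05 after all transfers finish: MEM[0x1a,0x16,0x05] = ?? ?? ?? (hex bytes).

  after D0: wrote 6B at 0x0f = c36aff840bea
  after D1: wrote 8B at 0x00 = 48f62eee49e3cdd6
  after D2: wrote 4B at 0x02 = 49e3cdd6
  after D3: wrote 4B at 0x01 = 0bea5b17
  after D4: wrote 7B at 0x12 = ea5b17d6cdd66a
query mem[0x1a]=0xf6, mem[0x16]=0xcd, mem[0x05]=0xd6

MEM[0x1a,0x16,0x05] = f6 cd d6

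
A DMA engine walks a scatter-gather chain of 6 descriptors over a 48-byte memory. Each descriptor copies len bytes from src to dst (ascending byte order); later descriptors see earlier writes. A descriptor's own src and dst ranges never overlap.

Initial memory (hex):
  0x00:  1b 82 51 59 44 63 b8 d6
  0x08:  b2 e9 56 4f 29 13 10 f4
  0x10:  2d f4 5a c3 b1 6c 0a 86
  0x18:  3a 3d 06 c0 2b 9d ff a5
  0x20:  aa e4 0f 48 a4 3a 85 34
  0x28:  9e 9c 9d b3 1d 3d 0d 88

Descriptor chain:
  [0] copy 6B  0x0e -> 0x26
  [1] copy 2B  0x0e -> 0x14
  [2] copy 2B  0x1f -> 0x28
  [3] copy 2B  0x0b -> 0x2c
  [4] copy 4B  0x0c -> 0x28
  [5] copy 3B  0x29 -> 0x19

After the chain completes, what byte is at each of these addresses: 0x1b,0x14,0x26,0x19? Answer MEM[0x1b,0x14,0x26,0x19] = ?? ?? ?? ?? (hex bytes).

MEM[0x1b,0x14,0x26,0x19] = f4 10 10 13

[0] 0x0e->0x26 len=6 : 10 f4 2d f4 5a c3
[1] 0x0e->0x14 len=2 : 10 f4
[2] 0x1f->0x28 len=2 : a5 aa
[3] 0x0b->0x2c len=2 : 4f 29
[4] 0x0c->0x28 len=4 : 29 13 10 f4
[5] 0x29->0x19 len=3 : 13 10 f4
query mem[0x1b]=0xf4, mem[0x14]=0x10, mem[0x26]=0x10, mem[0x19]=0x13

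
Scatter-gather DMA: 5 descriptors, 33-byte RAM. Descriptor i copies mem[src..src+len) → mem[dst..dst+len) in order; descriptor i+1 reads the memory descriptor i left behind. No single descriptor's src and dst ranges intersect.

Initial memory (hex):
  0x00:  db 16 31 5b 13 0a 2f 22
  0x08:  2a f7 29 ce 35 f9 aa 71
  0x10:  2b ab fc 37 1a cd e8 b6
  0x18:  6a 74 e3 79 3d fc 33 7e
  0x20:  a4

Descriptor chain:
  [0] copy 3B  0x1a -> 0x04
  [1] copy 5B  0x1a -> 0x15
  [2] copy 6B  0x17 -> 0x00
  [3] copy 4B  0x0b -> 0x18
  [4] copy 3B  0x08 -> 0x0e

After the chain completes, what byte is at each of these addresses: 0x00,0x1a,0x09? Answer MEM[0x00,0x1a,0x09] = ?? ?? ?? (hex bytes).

  after D0: wrote 3B at 0x04 = e3793d
  after D1: wrote 5B at 0x15 = e3793dfc33
  after D2: wrote 6B at 0x00 = 3dfc33e3793d
  after D3: wrote 4B at 0x18 = ce35f9aa
  after D4: wrote 3B at 0x0e = 2af729
query mem[0x00]=0x3d, mem[0x1a]=0xf9, mem[0x09]=0xf7

MEM[0x00,0x1a,0x09] = 3d f9 f7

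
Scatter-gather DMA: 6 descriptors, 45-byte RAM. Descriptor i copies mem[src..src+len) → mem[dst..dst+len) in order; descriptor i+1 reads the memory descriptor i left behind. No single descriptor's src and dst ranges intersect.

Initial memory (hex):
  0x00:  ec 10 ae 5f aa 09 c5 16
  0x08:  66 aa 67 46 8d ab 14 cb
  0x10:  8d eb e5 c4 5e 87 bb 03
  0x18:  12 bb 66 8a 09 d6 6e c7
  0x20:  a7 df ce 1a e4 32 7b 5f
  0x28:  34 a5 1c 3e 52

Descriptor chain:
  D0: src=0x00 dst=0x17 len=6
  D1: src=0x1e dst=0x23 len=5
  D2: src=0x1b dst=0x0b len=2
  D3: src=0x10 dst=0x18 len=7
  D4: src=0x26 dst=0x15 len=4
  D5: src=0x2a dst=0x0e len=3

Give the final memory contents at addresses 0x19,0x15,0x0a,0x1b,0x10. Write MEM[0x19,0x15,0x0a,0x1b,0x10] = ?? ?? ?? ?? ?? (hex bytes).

MEM[0x19,0x15,0x0a,0x1b,0x10] = eb df 67 c4 52

[0] 0x00->0x17 len=6 : ec 10 ae 5f aa 09
[1] 0x1e->0x23 len=5 : 6e c7 a7 df ce
[2] 0x1b->0x0b len=2 : aa 09
[3] 0x10->0x18 len=7 : 8d eb e5 c4 5e 87 bb
[4] 0x26->0x15 len=4 : df ce 34 a5
[5] 0x2a->0x0e len=3 : 1c 3e 52
query mem[0x19]=0xeb, mem[0x15]=0xdf, mem[0x0a]=0x67, mem[0x1b]=0xc4, mem[0x10]=0x52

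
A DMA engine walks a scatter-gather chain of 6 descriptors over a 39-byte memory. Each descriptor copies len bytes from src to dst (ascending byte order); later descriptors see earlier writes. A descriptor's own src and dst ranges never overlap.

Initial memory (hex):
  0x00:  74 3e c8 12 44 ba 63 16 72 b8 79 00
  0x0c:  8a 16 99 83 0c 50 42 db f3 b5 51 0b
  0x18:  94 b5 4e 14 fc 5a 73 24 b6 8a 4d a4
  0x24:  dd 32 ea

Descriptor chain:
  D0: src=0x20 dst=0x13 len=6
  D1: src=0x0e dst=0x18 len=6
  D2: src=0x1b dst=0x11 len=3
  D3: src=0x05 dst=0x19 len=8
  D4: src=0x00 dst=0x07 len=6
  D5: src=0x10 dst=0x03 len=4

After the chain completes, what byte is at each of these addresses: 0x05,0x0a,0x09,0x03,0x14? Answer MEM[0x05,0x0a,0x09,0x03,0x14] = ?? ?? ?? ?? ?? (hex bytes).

  after D0: wrote 6B at 0x13 = b68a4da4dd32
  after D1: wrote 6B at 0x18 = 99830c5042b6
  after D2: wrote 3B at 0x11 = 5042b6
  after D3: wrote 8B at 0x19 = ba631672b879008a
  after D4: wrote 6B at 0x07 = 743ec81244ba
  after D5: wrote 4B at 0x03 = 0c5042b6
query mem[0x05]=0x42, mem[0x0a]=0x12, mem[0x09]=0xc8, mem[0x03]=0x0c, mem[0x14]=0x8a

MEM[0x05,0x0a,0x09,0x03,0x14] = 42 12 c8 0c 8a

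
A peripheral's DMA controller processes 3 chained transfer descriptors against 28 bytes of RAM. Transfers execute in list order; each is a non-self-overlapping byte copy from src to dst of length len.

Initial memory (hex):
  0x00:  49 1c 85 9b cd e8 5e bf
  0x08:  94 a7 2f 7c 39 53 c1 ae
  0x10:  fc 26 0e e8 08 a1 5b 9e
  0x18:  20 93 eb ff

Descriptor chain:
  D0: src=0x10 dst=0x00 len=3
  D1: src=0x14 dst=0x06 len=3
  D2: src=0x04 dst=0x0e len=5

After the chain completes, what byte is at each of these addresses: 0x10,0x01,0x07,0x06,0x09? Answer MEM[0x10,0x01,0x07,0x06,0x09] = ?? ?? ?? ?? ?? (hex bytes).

MEM[0x10,0x01,0x07,0x06,0x09] = 08 26 a1 08 a7

#0 dst[0x00+3] := {0xfc,0x26,0x0e}
#1 dst[0x06+3] := {0x08,0xa1,0x5b}
#2 dst[0x0e+5] := {0xcd,0xe8,0x08,0xa1,0x5b}
query mem[0x10]=0x08, mem[0x01]=0x26, mem[0x07]=0xa1, mem[0x06]=0x08, mem[0x09]=0xa7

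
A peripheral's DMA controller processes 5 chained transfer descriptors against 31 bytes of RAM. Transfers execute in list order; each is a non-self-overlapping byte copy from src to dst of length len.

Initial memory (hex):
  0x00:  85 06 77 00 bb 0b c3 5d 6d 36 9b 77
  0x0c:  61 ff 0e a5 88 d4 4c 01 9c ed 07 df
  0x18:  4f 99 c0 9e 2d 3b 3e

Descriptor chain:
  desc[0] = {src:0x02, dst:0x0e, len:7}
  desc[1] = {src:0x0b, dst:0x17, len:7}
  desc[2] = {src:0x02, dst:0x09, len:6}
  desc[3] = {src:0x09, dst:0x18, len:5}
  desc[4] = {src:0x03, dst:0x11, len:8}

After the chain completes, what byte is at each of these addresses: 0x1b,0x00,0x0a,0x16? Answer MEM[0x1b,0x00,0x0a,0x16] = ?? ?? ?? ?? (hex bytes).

MEM[0x1b,0x00,0x0a,0x16] = 0b 85 00 6d

[0] 0x02->0x0e len=7 : 77 00 bb 0b c3 5d 6d
[1] 0x0b->0x17 len=7 : 77 61 ff 77 00 bb 0b
[2] 0x02->0x09 len=6 : 77 00 bb 0b c3 5d
[3] 0x09->0x18 len=5 : 77 00 bb 0b c3
[4] 0x03->0x11 len=8 : 00 bb 0b c3 5d 6d 77 00
query mem[0x1b]=0x0b, mem[0x00]=0x85, mem[0x0a]=0x00, mem[0x16]=0x6d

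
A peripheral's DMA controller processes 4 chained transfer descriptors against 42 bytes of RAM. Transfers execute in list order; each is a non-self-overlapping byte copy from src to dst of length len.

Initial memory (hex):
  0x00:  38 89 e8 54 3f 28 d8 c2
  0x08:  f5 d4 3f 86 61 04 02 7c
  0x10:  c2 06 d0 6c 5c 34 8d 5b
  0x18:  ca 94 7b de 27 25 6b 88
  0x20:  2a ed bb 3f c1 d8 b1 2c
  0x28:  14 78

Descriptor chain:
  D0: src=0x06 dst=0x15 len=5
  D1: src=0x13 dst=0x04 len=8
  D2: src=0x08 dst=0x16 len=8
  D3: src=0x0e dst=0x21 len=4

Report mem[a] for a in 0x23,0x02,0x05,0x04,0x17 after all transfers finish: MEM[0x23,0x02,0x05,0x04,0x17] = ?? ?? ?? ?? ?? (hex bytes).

D0: mem[0x15..0x19] <- [d8 c2 f5 d4 3f]
D1: mem[0x04..0x0b] <- [6c 5c d8 c2 f5 d4 3f 7b]
D2: mem[0x16..0x1d] <- [f5 d4 3f 7b 61 04 02 7c]
D3: mem[0x21..0x24] <- [02 7c c2 06]
query mem[0x23]=0xc2, mem[0x02]=0xe8, mem[0x05]=0x5c, mem[0x04]=0x6c, mem[0x17]=0xd4

MEM[0x23,0x02,0x05,0x04,0x17] = c2 e8 5c 6c d4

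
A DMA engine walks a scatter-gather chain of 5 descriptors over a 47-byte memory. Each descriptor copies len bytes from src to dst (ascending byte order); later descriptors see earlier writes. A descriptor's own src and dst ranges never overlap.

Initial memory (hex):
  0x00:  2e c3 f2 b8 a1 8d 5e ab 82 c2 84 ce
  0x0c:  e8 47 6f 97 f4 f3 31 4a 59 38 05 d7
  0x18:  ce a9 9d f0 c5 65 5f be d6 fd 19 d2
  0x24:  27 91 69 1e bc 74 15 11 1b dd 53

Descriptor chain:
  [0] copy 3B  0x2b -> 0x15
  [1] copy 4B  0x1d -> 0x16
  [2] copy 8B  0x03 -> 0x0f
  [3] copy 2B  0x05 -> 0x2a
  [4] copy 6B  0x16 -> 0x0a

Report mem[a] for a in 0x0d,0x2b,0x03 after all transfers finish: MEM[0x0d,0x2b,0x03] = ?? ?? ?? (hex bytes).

MEM[0x0d,0x2b,0x03] = d6 5e b8

D0: mem[0x15..0x17] <- [11 1b dd]
D1: mem[0x16..0x19] <- [65 5f be d6]
D2: mem[0x0f..0x16] <- [b8 a1 8d 5e ab 82 c2 84]
D3: mem[0x2a..0x2b] <- [8d 5e]
D4: mem[0x0a..0x0f] <- [84 5f be d6 9d f0]
query mem[0x0d]=0xd6, mem[0x2b]=0x5e, mem[0x03]=0xb8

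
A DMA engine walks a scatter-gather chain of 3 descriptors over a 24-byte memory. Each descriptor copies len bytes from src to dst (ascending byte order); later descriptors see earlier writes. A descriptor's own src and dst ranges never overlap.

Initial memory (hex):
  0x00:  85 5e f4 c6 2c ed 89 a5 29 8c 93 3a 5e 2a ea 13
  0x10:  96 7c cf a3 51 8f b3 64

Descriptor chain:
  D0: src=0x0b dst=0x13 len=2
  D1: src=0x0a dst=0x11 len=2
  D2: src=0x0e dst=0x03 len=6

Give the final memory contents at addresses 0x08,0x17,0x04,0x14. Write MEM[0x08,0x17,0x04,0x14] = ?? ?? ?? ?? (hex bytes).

[0] 0x0b->0x13 len=2 : 3a 5e
[1] 0x0a->0x11 len=2 : 93 3a
[2] 0x0e->0x03 len=6 : ea 13 96 93 3a 3a
query mem[0x08]=0x3a, mem[0x17]=0x64, mem[0x04]=0x13, mem[0x14]=0x5e

MEM[0x08,0x17,0x04,0x14] = 3a 64 13 5e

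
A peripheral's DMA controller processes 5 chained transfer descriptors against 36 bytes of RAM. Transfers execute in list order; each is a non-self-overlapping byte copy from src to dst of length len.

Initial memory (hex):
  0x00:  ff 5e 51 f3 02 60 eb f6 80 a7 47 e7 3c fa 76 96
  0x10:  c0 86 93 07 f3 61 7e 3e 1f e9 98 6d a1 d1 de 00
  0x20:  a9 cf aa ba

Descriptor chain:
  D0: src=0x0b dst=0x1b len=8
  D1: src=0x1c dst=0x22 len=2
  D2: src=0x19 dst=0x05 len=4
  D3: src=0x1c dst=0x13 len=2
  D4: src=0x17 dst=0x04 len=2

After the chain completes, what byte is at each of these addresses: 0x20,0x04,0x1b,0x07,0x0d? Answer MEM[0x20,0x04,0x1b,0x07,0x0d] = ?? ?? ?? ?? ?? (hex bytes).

[0] 0x0b->0x1b len=8 : e7 3c fa 76 96 c0 86 93
[1] 0x1c->0x22 len=2 : 3c fa
[2] 0x19->0x05 len=4 : e9 98 e7 3c
[3] 0x1c->0x13 len=2 : 3c fa
[4] 0x17->0x04 len=2 : 3e 1f
query mem[0x20]=0xc0, mem[0x04]=0x3e, mem[0x1b]=0xe7, mem[0x07]=0xe7, mem[0x0d]=0xfa

MEM[0x20,0x04,0x1b,0x07,0x0d] = c0 3e e7 e7 fa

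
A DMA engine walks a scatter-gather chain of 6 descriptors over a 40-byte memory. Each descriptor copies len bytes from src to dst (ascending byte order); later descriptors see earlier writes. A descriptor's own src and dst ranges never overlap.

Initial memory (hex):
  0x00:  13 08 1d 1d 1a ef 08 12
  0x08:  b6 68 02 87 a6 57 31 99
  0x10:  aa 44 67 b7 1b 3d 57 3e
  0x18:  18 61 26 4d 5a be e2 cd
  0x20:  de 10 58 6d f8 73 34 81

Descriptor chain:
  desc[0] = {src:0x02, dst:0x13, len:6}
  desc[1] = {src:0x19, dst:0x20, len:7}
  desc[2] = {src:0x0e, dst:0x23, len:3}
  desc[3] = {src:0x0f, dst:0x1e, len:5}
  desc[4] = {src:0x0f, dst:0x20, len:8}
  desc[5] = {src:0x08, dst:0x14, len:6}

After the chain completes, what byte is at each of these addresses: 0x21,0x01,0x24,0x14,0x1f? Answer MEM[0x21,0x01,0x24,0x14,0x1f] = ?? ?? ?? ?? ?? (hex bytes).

D0: mem[0x13..0x18] <- [1d 1d 1a ef 08 12]
D1: mem[0x20..0x26] <- [61 26 4d 5a be e2 cd]
D2: mem[0x23..0x25] <- [31 99 aa]
D3: mem[0x1e..0x22] <- [99 aa 44 67 1d]
D4: mem[0x20..0x27] <- [99 aa 44 67 1d 1d 1a ef]
D5: mem[0x14..0x19] <- [b6 68 02 87 a6 57]
query mem[0x21]=0xaa, mem[0x01]=0x08, mem[0x24]=0x1d, mem[0x14]=0xb6, mem[0x1f]=0xaa

MEM[0x21,0x01,0x24,0x14,0x1f] = aa 08 1d b6 aa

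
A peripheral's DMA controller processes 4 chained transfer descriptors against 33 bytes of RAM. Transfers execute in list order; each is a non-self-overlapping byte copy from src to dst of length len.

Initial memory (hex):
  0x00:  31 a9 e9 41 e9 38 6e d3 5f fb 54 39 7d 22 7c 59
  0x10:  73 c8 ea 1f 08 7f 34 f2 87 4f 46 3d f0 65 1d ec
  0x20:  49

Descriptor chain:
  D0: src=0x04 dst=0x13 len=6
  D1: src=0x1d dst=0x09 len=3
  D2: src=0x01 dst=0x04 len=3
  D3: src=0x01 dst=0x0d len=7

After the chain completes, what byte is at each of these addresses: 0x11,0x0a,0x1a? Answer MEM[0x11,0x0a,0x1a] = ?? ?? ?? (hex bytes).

[0] 0x04->0x13 len=6 : e9 38 6e d3 5f fb
[1] 0x1d->0x09 len=3 : 65 1d ec
[2] 0x01->0x04 len=3 : a9 e9 41
[3] 0x01->0x0d len=7 : a9 e9 41 a9 e9 41 d3
query mem[0x11]=0xe9, mem[0x0a]=0x1d, mem[0x1a]=0x46

MEM[0x11,0x0a,0x1a] = e9 1d 46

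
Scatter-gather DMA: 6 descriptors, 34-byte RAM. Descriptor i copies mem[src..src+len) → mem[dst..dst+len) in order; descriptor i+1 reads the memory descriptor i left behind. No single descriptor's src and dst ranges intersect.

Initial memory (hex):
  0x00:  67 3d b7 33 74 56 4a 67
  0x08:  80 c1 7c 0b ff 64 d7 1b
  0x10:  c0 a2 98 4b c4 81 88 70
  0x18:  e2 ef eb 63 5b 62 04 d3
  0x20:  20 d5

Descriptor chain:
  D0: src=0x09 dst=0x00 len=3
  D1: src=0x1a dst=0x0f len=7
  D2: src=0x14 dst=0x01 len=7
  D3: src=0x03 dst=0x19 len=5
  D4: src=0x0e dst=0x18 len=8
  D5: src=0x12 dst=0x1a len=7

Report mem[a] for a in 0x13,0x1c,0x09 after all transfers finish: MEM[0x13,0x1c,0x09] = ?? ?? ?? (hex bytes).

MEM[0x13,0x1c,0x09] = 04 d3 c1

  after D0: wrote 3B at 0x00 = c17c0b
  after D1: wrote 7B at 0x0f = eb635b6204d320
  after D2: wrote 7B at 0x01 = d3208870e2efeb
  after D3: wrote 5B at 0x19 = 8870e2efeb
  after D4: wrote 8B at 0x18 = d7eb635b6204d320
  after D5: wrote 7B at 0x1a = 6204d3208870d7
query mem[0x13]=0x04, mem[0x1c]=0xd3, mem[0x09]=0xc1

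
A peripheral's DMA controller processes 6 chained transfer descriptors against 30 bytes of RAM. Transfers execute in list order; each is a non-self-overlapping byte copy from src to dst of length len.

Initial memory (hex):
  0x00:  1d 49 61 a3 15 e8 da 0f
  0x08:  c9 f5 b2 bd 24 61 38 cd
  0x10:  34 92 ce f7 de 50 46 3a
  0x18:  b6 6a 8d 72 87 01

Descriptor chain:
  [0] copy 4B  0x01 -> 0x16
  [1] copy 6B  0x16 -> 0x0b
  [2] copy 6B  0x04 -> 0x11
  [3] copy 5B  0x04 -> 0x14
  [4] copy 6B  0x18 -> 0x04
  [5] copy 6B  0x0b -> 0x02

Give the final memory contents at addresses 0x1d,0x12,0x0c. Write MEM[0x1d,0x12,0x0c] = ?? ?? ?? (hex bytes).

D0: mem[0x16..0x19] <- [49 61 a3 15]
D1: mem[0x0b..0x10] <- [49 61 a3 15 8d 72]
D2: mem[0x11..0x16] <- [15 e8 da 0f c9 f5]
D3: mem[0x14..0x18] <- [15 e8 da 0f c9]
D4: mem[0x04..0x09] <- [c9 15 8d 72 87 01]
D5: mem[0x02..0x07] <- [49 61 a3 15 8d 72]
query mem[0x1d]=0x01, mem[0x12]=0xe8, mem[0x0c]=0x61

MEM[0x1d,0x12,0x0c] = 01 e8 61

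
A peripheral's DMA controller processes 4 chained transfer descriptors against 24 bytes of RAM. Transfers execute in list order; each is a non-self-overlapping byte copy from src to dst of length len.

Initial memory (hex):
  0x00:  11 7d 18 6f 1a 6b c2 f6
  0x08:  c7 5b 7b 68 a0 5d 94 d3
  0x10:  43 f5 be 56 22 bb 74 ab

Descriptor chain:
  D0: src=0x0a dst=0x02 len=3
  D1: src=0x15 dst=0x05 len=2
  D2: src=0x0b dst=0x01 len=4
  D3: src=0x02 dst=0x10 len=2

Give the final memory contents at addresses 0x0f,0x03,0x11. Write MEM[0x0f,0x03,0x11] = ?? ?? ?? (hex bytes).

MEM[0x0f,0x03,0x11] = d3 5d 5d

#0 dst[0x02+3] := {0x7b,0x68,0xa0}
#1 dst[0x05+2] := {0xbb,0x74}
#2 dst[0x01+4] := {0x68,0xa0,0x5d,0x94}
#3 dst[0x10+2] := {0xa0,0x5d}
query mem[0x0f]=0xd3, mem[0x03]=0x5d, mem[0x11]=0x5d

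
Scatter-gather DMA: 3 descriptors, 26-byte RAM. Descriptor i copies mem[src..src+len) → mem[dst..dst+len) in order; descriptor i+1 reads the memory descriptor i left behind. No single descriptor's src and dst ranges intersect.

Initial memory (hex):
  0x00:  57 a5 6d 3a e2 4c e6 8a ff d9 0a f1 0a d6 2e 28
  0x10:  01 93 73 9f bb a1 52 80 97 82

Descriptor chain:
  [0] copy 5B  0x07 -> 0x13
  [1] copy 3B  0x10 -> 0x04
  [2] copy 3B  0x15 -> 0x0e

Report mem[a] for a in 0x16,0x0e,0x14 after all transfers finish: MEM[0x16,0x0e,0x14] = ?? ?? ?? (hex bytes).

  after D0: wrote 5B at 0x13 = 8affd90af1
  after D1: wrote 3B at 0x04 = 019373
  after D2: wrote 3B at 0x0e = d90af1
query mem[0x16]=0x0a, mem[0x0e]=0xd9, mem[0x14]=0xff

MEM[0x16,0x0e,0x14] = 0a d9 ff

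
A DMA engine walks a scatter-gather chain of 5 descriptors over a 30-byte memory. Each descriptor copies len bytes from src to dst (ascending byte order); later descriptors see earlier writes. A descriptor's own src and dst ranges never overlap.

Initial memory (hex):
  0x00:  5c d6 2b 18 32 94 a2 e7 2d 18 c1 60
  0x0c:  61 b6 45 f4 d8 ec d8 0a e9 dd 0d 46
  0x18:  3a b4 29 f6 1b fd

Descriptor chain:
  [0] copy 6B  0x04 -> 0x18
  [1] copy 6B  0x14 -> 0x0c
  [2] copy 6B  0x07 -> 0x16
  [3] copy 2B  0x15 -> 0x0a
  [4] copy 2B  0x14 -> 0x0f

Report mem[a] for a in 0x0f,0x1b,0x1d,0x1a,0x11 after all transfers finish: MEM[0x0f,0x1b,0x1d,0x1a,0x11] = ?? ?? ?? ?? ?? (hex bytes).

#0 dst[0x18+6] := {0x32,0x94,0xa2,0xe7,0x2d,0x18}
#1 dst[0x0c+6] := {0xe9,0xdd,0x0d,0x46,0x32,0x94}
#2 dst[0x16+6] := {0xe7,0x2d,0x18,0xc1,0x60,0xe9}
#3 dst[0x0a+2] := {0xdd,0xe7}
#4 dst[0x0f+2] := {0xe9,0xdd}
query mem[0x0f]=0xe9, mem[0x1b]=0xe9, mem[0x1d]=0x18, mem[0x1a]=0x60, mem[0x11]=0x94

MEM[0x0f,0x1b,0x1d,0x1a,0x11] = e9 e9 18 60 94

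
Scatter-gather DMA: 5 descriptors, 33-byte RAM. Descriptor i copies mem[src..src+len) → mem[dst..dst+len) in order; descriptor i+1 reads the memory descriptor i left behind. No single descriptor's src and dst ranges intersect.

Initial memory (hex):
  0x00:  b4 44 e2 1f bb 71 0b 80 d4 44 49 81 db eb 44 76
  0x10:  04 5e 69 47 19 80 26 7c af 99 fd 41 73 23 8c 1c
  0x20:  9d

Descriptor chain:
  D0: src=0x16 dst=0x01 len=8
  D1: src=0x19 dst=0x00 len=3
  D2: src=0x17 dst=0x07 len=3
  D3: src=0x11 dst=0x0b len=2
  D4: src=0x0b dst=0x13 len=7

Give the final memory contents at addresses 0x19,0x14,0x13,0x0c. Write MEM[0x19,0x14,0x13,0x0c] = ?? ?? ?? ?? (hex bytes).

D0: mem[0x01..0x08] <- [26 7c af 99 fd 41 73 23]
D1: mem[0x00..0x02] <- [99 fd 41]
D2: mem[0x07..0x09] <- [7c af 99]
D3: mem[0x0b..0x0c] <- [5e 69]
D4: mem[0x13..0x19] <- [5e 69 eb 44 76 04 5e]
query mem[0x19]=0x5e, mem[0x14]=0x69, mem[0x13]=0x5e, mem[0x0c]=0x69

MEM[0x19,0x14,0x13,0x0c] = 5e 69 5e 69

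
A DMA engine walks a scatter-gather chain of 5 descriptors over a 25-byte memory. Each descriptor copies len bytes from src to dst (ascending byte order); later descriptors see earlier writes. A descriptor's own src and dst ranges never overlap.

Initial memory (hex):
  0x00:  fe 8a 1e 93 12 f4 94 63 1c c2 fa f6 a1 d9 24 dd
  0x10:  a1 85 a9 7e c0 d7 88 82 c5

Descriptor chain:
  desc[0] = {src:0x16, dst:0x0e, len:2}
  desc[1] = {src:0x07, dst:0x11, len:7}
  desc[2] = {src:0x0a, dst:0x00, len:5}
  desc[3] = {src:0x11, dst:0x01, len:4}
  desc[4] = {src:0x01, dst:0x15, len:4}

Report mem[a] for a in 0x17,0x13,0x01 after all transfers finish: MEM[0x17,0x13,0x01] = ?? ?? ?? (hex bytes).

MEM[0x17,0x13,0x01] = c2 c2 63

#0 dst[0x0e+2] := {0x88,0x82}
#1 dst[0x11+7] := {0x63,0x1c,0xc2,0xfa,0xf6,0xa1,0xd9}
#2 dst[0x00+5] := {0xfa,0xf6,0xa1,0xd9,0x88}
#3 dst[0x01+4] := {0x63,0x1c,0xc2,0xfa}
#4 dst[0x15+4] := {0x63,0x1c,0xc2,0xfa}
query mem[0x17]=0xc2, mem[0x13]=0xc2, mem[0x01]=0x63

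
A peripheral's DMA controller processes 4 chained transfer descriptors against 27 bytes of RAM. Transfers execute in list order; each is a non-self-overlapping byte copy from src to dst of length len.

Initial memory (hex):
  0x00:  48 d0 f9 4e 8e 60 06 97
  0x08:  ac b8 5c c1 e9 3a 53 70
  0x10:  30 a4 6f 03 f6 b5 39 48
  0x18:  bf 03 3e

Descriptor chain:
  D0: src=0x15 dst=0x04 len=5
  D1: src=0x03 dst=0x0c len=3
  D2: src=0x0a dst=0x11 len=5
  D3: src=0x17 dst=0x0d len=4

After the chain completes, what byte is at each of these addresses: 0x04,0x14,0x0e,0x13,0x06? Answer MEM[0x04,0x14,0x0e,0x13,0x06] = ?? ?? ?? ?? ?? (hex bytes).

MEM[0x04,0x14,0x0e,0x13,0x06] = b5 b5 bf 4e 48

D0: mem[0x04..0x08] <- [b5 39 48 bf 03]
D1: mem[0x0c..0x0e] <- [4e b5 39]
D2: mem[0x11..0x15] <- [5c c1 4e b5 39]
D3: mem[0x0d..0x10] <- [48 bf 03 3e]
query mem[0x04]=0xb5, mem[0x14]=0xb5, mem[0x0e]=0xbf, mem[0x13]=0x4e, mem[0x06]=0x48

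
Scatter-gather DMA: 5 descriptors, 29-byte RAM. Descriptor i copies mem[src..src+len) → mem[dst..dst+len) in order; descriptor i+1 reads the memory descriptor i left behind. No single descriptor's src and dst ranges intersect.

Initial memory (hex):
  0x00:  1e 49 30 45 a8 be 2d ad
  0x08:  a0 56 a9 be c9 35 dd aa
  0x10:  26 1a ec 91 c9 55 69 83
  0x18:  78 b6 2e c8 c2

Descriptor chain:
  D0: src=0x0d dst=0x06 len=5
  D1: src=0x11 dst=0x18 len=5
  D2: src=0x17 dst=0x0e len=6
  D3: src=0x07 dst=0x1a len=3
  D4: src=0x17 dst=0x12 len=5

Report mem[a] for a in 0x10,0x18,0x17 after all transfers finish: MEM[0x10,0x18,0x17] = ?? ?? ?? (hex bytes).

#0 dst[0x06+5] := {0x35,0xdd,0xaa,0x26,0x1a}
#1 dst[0x18+5] := {0x1a,0xec,0x91,0xc9,0x55}
#2 dst[0x0e+6] := {0x83,0x1a,0xec,0x91,0xc9,0x55}
#3 dst[0x1a+3] := {0xdd,0xaa,0x26}
#4 dst[0x12+5] := {0x83,0x1a,0xec,0xdd,0xaa}
query mem[0x10]=0xec, mem[0x18]=0x1a, mem[0x17]=0x83

MEM[0x10,0x18,0x17] = ec 1a 83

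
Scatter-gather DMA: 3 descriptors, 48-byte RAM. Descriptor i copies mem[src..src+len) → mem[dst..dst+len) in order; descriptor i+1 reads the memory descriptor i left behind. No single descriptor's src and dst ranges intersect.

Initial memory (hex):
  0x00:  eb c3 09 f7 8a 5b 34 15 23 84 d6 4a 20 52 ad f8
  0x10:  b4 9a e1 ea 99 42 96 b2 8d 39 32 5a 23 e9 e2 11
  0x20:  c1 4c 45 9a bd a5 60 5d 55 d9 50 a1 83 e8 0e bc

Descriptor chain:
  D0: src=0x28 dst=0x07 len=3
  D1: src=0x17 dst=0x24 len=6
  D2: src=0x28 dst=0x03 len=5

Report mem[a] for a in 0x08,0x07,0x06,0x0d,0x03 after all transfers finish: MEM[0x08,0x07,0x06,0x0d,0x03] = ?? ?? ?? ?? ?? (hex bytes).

D0: mem[0x07..0x09] <- [55 d9 50]
D1: mem[0x24..0x29] <- [b2 8d 39 32 5a 23]
D2: mem[0x03..0x07] <- [5a 23 50 a1 83]
query mem[0x08]=0xd9, mem[0x07]=0x83, mem[0x06]=0xa1, mem[0x0d]=0x52, mem[0x03]=0x5a

MEM[0x08,0x07,0x06,0x0d,0x03] = d9 83 a1 52 5a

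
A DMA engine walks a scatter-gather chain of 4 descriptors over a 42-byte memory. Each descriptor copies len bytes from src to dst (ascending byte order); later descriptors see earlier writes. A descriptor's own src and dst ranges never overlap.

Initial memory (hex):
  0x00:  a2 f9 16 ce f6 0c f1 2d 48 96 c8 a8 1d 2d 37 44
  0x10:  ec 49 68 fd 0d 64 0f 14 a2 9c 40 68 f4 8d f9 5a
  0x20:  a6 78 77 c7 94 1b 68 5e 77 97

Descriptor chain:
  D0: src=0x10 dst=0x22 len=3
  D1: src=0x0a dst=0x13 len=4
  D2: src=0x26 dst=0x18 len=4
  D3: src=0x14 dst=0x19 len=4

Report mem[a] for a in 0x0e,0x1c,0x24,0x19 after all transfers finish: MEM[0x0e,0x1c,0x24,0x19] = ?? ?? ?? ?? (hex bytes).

MEM[0x0e,0x1c,0x24,0x19] = 37 14 68 a8

#0 dst[0x22+3] := {0xec,0x49,0x68}
#1 dst[0x13+4] := {0xc8,0xa8,0x1d,0x2d}
#2 dst[0x18+4] := {0x68,0x5e,0x77,0x97}
#3 dst[0x19+4] := {0xa8,0x1d,0x2d,0x14}
query mem[0x0e]=0x37, mem[0x1c]=0x14, mem[0x24]=0x68, mem[0x19]=0xa8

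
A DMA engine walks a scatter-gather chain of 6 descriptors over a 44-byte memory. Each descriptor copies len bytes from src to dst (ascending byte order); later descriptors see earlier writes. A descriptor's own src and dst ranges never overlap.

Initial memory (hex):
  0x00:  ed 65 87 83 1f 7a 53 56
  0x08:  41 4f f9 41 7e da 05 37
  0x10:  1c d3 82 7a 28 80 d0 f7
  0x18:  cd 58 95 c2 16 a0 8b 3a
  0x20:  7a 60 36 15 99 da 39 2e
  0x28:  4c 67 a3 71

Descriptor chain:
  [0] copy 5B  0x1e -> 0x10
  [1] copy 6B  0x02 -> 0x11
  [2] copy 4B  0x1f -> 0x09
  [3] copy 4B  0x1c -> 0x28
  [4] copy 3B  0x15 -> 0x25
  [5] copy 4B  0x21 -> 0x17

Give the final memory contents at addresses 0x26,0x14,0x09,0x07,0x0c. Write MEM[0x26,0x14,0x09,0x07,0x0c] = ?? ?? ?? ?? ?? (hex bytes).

#0 dst[0x10+5] := {0x8b,0x3a,0x7a,0x60,0x36}
#1 dst[0x11+6] := {0x87,0x83,0x1f,0x7a,0x53,0x56}
#2 dst[0x09+4] := {0x3a,0x7a,0x60,0x36}
#3 dst[0x28+4] := {0x16,0xa0,0x8b,0x3a}
#4 dst[0x25+3] := {0x53,0x56,0xf7}
#5 dst[0x17+4] := {0x60,0x36,0x15,0x99}
query mem[0x26]=0x56, mem[0x14]=0x7a, mem[0x09]=0x3a, mem[0x07]=0x56, mem[0x0c]=0x36

MEM[0x26,0x14,0x09,0x07,0x0c] = 56 7a 3a 56 36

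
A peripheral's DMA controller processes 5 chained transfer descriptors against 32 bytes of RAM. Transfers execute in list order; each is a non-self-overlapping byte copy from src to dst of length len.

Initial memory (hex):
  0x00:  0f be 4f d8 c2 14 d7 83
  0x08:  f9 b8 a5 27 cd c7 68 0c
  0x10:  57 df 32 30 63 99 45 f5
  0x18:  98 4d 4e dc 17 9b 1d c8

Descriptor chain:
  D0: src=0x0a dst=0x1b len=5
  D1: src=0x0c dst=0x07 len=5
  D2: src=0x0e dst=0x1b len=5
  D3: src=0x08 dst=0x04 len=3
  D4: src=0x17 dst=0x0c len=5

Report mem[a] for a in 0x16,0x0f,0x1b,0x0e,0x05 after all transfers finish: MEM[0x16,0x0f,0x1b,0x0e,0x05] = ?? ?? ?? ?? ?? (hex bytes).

MEM[0x16,0x0f,0x1b,0x0e,0x05] = 45 4e 68 4d 68

#0 dst[0x1b+5] := {0xa5,0x27,0xcd,0xc7,0x68}
#1 dst[0x07+5] := {0xcd,0xc7,0x68,0x0c,0x57}
#2 dst[0x1b+5] := {0x68,0x0c,0x57,0xdf,0x32}
#3 dst[0x04+3] := {0xc7,0x68,0x0c}
#4 dst[0x0c+5] := {0xf5,0x98,0x4d,0x4e,0x68}
query mem[0x16]=0x45, mem[0x0f]=0x4e, mem[0x1b]=0x68, mem[0x0e]=0x4d, mem[0x05]=0x68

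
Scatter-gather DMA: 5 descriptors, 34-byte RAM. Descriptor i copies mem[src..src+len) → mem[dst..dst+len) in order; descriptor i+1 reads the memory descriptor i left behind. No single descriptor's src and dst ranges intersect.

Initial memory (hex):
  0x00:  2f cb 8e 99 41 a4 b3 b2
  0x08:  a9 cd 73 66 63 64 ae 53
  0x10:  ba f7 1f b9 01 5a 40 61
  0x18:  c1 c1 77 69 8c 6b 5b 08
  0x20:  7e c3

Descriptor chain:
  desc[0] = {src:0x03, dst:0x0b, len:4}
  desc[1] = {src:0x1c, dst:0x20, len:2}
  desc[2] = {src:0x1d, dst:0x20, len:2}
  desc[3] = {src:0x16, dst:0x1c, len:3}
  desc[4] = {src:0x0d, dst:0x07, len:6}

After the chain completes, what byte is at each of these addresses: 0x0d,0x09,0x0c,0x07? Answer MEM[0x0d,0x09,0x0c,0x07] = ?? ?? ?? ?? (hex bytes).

D0: mem[0x0b..0x0e] <- [99 41 a4 b3]
D1: mem[0x20..0x21] <- [8c 6b]
D2: mem[0x20..0x21] <- [6b 5b]
D3: mem[0x1c..0x1e] <- [40 61 c1]
D4: mem[0x07..0x0c] <- [a4 b3 53 ba f7 1f]
query mem[0x0d]=0xa4, mem[0x09]=0x53, mem[0x0c]=0x1f, mem[0x07]=0xa4

MEM[0x0d,0x09,0x0c,0x07] = a4 53 1f a4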